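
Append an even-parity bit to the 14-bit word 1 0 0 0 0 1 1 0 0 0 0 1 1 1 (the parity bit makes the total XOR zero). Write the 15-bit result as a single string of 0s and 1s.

100001100001110

XOR of the 14 data bits: 1⊕0⊕0⊕0⊕0⊕1⊕1⊕0⊕0⊕0⊕0⊕1⊕1⊕1 = 0
Parity bit = 0 (so all 15 bits XOR to 0).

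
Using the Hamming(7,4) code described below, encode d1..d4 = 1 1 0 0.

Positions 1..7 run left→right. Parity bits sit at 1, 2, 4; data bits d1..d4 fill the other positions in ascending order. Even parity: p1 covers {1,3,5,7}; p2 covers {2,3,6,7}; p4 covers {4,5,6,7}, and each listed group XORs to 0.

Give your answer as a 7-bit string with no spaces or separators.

Place data at non-parity positions: p1 p2 1 p4 1 0 0
p1 (pos 1,3,5,7): XOR of data positions = 1⊕1⊕0 = 0
p2 (pos 2,3,6,7): XOR of data positions = 1⊕0⊕0 = 1
p4 (pos 4,5,6,7): XOR of data positions = 1⊕0⊕0 = 1
Codeword: 0111100

0111100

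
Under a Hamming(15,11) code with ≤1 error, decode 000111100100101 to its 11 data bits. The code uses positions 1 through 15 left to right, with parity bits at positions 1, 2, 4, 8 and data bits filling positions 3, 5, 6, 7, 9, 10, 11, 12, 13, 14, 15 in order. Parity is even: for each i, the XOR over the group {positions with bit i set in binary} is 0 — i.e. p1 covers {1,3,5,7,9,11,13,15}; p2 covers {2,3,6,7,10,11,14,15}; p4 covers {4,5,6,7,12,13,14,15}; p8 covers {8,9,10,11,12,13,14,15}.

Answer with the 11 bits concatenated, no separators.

s1 (pos 1,3,5,7,9,11,13,15): 0⊕0⊕1⊕1⊕0⊕0⊕1⊕1 = 0
s2 (pos 2,3,6,7,10,11,14,15): 0⊕0⊕1⊕1⊕1⊕0⊕0⊕1 = 0
s4 (pos 4,5,6,7,12,13,14,15): 1⊕1⊕1⊕1⊕0⊕1⊕0⊕1 = 0
s8 (pos 8,9,10,11,12,13,14,15): 0⊕0⊕1⊕0⊕0⊕1⊕0⊕1 = 1
Syndrome s8…s1 = 1000 → error at position 8.
Flip position 8: 000111100100101 → 000111110100101
Read data bits from positions 3,5,6,7,9,10,11,12,13,14,15: 01110100101

01110100101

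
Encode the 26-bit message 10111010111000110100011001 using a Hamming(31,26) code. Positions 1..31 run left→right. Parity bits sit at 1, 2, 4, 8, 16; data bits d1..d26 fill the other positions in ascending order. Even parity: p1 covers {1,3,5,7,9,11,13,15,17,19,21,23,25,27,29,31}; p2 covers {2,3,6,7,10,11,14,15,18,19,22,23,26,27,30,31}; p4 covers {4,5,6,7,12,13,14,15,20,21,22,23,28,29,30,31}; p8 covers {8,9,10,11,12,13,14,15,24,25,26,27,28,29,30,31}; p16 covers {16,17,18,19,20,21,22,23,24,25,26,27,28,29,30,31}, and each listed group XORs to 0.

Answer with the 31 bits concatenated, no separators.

0110011010101110000110100011001

Place data at non-parity positions: p1 p2 1 p4 0 1 1 p8 1 0 1 0 1 1 1 p16 0 0 0 1 1 0 1 0 0 0 1 1 0 0 1
p1 (pos 1,3,5,7,9,11,13,15,17,19,21,23,25,27,29,31): XOR of data positions = 1⊕0⊕1⊕1⊕1⊕1⊕1⊕0⊕0⊕1⊕1⊕0⊕1⊕0⊕1 = 0
p2 (pos 2,3,6,7,10,11,14,15,18,19,22,23,26,27,30,31): XOR of data positions = 1⊕1⊕1⊕0⊕1⊕1⊕1⊕0⊕0⊕0⊕1⊕0⊕1⊕0⊕1 = 1
p4 (pos 4,5,6,7,12,13,14,15,20,21,22,23,28,29,30,31): XOR of data positions = 0⊕1⊕1⊕0⊕1⊕1⊕1⊕1⊕1⊕0⊕1⊕1⊕0⊕0⊕1 = 0
p8 (pos 8,9,10,11,12,13,14,15,24,25,26,27,28,29,30,31): XOR of data positions = 1⊕0⊕1⊕0⊕1⊕1⊕1⊕0⊕0⊕0⊕1⊕1⊕0⊕0⊕1 = 0
p16 (pos 16,17,18,19,20,21,22,23,24,25,26,27,28,29,30,31): XOR of data positions = 0⊕0⊕0⊕1⊕1⊕0⊕1⊕0⊕0⊕0⊕1⊕1⊕0⊕0⊕1 = 0
Codeword: 0110011010101110000110100011001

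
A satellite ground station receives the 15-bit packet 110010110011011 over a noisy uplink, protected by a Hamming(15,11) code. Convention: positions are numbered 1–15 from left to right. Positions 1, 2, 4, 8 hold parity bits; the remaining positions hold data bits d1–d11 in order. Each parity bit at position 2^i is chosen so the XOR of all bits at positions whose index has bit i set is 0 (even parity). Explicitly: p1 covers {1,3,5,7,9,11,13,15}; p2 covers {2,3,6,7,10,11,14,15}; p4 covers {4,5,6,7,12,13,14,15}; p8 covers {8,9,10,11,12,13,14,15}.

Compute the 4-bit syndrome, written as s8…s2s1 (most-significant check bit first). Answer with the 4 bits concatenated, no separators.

1111

s1 (pos 1,3,5,7,9,11,13,15): 1⊕0⊕1⊕1⊕0⊕1⊕0⊕1 = 1
s2 (pos 2,3,6,7,10,11,14,15): 1⊕0⊕0⊕1⊕0⊕1⊕1⊕1 = 1
s4 (pos 4,5,6,7,12,13,14,15): 0⊕1⊕0⊕1⊕1⊕0⊕1⊕1 = 1
s8 (pos 8,9,10,11,12,13,14,15): 1⊕0⊕0⊕1⊕1⊕0⊕1⊕1 = 1
Syndrome s8…s1 = 1111 → error at position 15.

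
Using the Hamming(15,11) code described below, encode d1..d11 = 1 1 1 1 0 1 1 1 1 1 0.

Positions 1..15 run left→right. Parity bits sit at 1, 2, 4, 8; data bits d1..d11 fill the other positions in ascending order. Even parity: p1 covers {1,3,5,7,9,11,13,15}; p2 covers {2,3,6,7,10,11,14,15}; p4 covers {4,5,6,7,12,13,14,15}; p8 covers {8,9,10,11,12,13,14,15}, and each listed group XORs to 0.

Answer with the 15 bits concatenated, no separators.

101011110111110

Place data at non-parity positions: p1 p2 1 p4 1 1 1 p8 0 1 1 1 1 1 0
p1 (pos 1,3,5,7,9,11,13,15): XOR of data positions = 1⊕1⊕1⊕0⊕1⊕1⊕0 = 1
p2 (pos 2,3,6,7,10,11,14,15): XOR of data positions = 1⊕1⊕1⊕1⊕1⊕1⊕0 = 0
p4 (pos 4,5,6,7,12,13,14,15): XOR of data positions = 1⊕1⊕1⊕1⊕1⊕1⊕0 = 0
p8 (pos 8,9,10,11,12,13,14,15): XOR of data positions = 0⊕1⊕1⊕1⊕1⊕1⊕0 = 1
Codeword: 101011110111110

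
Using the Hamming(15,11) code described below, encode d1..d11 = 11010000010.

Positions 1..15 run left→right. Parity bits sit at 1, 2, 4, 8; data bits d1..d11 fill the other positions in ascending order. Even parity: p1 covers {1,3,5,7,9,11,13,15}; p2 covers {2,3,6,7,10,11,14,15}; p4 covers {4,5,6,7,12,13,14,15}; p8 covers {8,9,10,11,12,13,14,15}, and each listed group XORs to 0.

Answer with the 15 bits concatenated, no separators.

Place data at non-parity positions: p1 p2 1 p4 1 0 1 p8 0 0 0 0 0 1 0
p1 (pos 1,3,5,7,9,11,13,15): XOR of data positions = 1⊕1⊕1⊕0⊕0⊕0⊕0 = 1
p2 (pos 2,3,6,7,10,11,14,15): XOR of data positions = 1⊕0⊕1⊕0⊕0⊕1⊕0 = 1
p4 (pos 4,5,6,7,12,13,14,15): XOR of data positions = 1⊕0⊕1⊕0⊕0⊕1⊕0 = 1
p8 (pos 8,9,10,11,12,13,14,15): XOR of data positions = 0⊕0⊕0⊕0⊕0⊕1⊕0 = 1
Codeword: 111110110000010

111110110000010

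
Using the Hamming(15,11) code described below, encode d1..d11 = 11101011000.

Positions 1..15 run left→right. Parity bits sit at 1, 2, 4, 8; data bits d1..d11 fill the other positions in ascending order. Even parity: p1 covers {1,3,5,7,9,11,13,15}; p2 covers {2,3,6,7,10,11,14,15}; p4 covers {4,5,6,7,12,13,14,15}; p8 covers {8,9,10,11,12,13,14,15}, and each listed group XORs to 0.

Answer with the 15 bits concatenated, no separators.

Place data at non-parity positions: p1 p2 1 p4 1 1 0 p8 1 0 1 1 0 0 0
p1 (pos 1,3,5,7,9,11,13,15): XOR of data positions = 1⊕1⊕0⊕1⊕1⊕0⊕0 = 0
p2 (pos 2,3,6,7,10,11,14,15): XOR of data positions = 1⊕1⊕0⊕0⊕1⊕0⊕0 = 1
p4 (pos 4,5,6,7,12,13,14,15): XOR of data positions = 1⊕1⊕0⊕1⊕0⊕0⊕0 = 1
p8 (pos 8,9,10,11,12,13,14,15): XOR of data positions = 1⊕0⊕1⊕1⊕0⊕0⊕0 = 1
Codeword: 011111011011000

011111011011000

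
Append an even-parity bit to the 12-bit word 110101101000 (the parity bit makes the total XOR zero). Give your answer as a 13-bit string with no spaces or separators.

1101011010000

XOR of the 12 data bits: 1⊕1⊕0⊕1⊕0⊕1⊕1⊕0⊕1⊕0⊕0⊕0 = 0
Parity bit = 0 (so all 13 bits XOR to 0).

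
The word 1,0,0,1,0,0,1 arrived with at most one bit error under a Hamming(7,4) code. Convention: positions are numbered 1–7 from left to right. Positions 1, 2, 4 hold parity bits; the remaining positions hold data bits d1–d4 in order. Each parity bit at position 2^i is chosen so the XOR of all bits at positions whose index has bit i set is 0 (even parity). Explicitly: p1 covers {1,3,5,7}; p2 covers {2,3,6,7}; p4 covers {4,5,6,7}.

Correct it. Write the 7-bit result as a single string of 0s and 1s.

s1 (pos 1,3,5,7): 1⊕0⊕0⊕1 = 0
s2 (pos 2,3,6,7): 0⊕0⊕0⊕1 = 1
s4 (pos 4,5,6,7): 1⊕0⊕0⊕1 = 0
Syndrome s4…s1 = 010 → error at position 2.
Flip position 2: 1001001 → 1101001

1101001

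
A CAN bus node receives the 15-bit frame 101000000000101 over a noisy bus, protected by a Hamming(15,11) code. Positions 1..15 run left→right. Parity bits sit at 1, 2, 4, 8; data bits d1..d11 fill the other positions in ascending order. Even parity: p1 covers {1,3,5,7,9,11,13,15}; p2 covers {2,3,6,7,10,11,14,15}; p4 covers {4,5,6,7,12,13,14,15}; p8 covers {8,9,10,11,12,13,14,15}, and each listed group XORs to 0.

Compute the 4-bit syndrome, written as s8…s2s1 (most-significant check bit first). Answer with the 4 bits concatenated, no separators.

0000

s1 (pos 1,3,5,7,9,11,13,15): 1⊕1⊕0⊕0⊕0⊕0⊕1⊕1 = 0
s2 (pos 2,3,6,7,10,11,14,15): 0⊕1⊕0⊕0⊕0⊕0⊕0⊕1 = 0
s4 (pos 4,5,6,7,12,13,14,15): 0⊕0⊕0⊕0⊕0⊕1⊕0⊕1 = 0
s8 (pos 8,9,10,11,12,13,14,15): 0⊕0⊕0⊕0⊕0⊕1⊕0⊕1 = 0
Syndrome s8…s1 = 0000 → no error.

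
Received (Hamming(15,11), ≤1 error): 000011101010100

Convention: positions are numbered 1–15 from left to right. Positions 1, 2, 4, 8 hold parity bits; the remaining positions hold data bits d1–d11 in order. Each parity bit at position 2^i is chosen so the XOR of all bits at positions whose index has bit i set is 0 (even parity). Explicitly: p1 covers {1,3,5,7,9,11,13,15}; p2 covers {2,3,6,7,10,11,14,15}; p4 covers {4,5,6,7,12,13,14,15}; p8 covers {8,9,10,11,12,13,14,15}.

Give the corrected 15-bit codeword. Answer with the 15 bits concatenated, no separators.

000011101000100

s1 (pos 1,3,5,7,9,11,13,15): 0⊕0⊕1⊕1⊕1⊕1⊕1⊕0 = 1
s2 (pos 2,3,6,7,10,11,14,15): 0⊕0⊕1⊕1⊕0⊕1⊕0⊕0 = 1
s4 (pos 4,5,6,7,12,13,14,15): 0⊕1⊕1⊕1⊕0⊕1⊕0⊕0 = 0
s8 (pos 8,9,10,11,12,13,14,15): 0⊕1⊕0⊕1⊕0⊕1⊕0⊕0 = 1
Syndrome s8…s1 = 1011 → error at position 11.
Flip position 11: 000011101010100 → 000011101000100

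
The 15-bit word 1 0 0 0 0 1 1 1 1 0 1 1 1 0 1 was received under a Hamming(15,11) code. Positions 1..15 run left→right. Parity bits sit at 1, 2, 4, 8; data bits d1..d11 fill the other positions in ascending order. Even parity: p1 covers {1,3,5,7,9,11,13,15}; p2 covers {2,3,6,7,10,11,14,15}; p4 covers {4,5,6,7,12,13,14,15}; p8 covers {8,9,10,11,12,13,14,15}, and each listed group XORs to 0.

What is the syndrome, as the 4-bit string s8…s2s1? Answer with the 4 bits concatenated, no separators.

0100

s1 (pos 1,3,5,7,9,11,13,15): 1⊕0⊕0⊕1⊕1⊕1⊕1⊕1 = 0
s2 (pos 2,3,6,7,10,11,14,15): 0⊕0⊕1⊕1⊕0⊕1⊕0⊕1 = 0
s4 (pos 4,5,6,7,12,13,14,15): 0⊕0⊕1⊕1⊕1⊕1⊕0⊕1 = 1
s8 (pos 8,9,10,11,12,13,14,15): 1⊕1⊕0⊕1⊕1⊕1⊕0⊕1 = 0
Syndrome s8…s1 = 0100 → error at position 4.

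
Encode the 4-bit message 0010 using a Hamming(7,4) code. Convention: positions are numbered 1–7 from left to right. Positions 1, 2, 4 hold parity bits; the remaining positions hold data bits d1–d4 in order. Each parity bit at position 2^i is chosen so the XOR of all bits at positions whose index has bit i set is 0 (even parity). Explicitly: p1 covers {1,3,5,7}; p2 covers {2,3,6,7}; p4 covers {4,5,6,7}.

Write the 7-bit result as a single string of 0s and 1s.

0101010

Place data at non-parity positions: p1 p2 0 p4 0 1 0
p1 (pos 1,3,5,7): XOR of data positions = 0⊕0⊕0 = 0
p2 (pos 2,3,6,7): XOR of data positions = 0⊕1⊕0 = 1
p4 (pos 4,5,6,7): XOR of data positions = 0⊕1⊕0 = 1
Codeword: 0101010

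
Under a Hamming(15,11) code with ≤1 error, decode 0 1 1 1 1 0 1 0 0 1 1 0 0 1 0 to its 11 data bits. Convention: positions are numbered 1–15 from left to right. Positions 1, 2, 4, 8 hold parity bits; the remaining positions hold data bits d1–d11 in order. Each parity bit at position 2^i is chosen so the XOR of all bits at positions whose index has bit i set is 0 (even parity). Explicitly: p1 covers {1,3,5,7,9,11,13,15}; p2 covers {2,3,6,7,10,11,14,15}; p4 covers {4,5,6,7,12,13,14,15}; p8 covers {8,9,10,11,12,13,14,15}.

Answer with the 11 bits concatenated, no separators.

s1 (pos 1,3,5,7,9,11,13,15): 0⊕1⊕1⊕1⊕0⊕1⊕0⊕0 = 0
s2 (pos 2,3,6,7,10,11,14,15): 1⊕1⊕0⊕1⊕1⊕1⊕1⊕0 = 0
s4 (pos 4,5,6,7,12,13,14,15): 1⊕1⊕0⊕1⊕0⊕0⊕1⊕0 = 0
s8 (pos 8,9,10,11,12,13,14,15): 0⊕0⊕1⊕1⊕0⊕0⊕1⊕0 = 1
Syndrome s8…s1 = 1000 → error at position 8.
Flip position 8: 011110100110010 → 011110110110010
Read data bits from positions 3,5,6,7,9,10,11,12,13,14,15: 11010110010

11010110010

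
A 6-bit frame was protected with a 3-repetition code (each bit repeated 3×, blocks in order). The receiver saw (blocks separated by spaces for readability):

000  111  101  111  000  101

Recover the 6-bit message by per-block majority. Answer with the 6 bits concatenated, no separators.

Block 1 (000): 0 ones → 0
Block 2 (111): 3 ones → 1
Block 3 (101): 2 ones → 1
Block 4 (111): 3 ones → 1
Block 5 (000): 0 ones → 0
Block 6 (101): 2 ones → 1

011101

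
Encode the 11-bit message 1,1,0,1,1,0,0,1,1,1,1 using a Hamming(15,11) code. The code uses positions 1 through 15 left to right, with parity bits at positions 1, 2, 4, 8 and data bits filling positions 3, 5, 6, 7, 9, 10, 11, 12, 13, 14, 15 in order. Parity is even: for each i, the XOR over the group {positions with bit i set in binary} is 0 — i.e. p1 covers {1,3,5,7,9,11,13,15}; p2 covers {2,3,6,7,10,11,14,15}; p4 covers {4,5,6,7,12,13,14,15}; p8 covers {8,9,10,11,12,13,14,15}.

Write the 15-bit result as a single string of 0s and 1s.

001010111001111

Place data at non-parity positions: p1 p2 1 p4 1 0 1 p8 1 0 0 1 1 1 1
p1 (pos 1,3,5,7,9,11,13,15): XOR of data positions = 1⊕1⊕1⊕1⊕0⊕1⊕1 = 0
p2 (pos 2,3,6,7,10,11,14,15): XOR of data positions = 1⊕0⊕1⊕0⊕0⊕1⊕1 = 0
p4 (pos 4,5,6,7,12,13,14,15): XOR of data positions = 1⊕0⊕1⊕1⊕1⊕1⊕1 = 0
p8 (pos 8,9,10,11,12,13,14,15): XOR of data positions = 1⊕0⊕0⊕1⊕1⊕1⊕1 = 1
Codeword: 001010111001111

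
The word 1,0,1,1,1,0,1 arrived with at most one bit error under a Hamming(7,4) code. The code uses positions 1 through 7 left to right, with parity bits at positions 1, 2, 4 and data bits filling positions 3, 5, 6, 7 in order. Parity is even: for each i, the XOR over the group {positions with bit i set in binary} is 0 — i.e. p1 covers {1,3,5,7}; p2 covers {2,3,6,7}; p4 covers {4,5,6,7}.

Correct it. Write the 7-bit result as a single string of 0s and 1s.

s1 (pos 1,3,5,7): 1⊕1⊕1⊕1 = 0
s2 (pos 2,3,6,7): 0⊕1⊕0⊕1 = 0
s4 (pos 4,5,6,7): 1⊕1⊕0⊕1 = 1
Syndrome s4…s1 = 100 → error at position 4.
Flip position 4: 1011101 → 1010101

1010101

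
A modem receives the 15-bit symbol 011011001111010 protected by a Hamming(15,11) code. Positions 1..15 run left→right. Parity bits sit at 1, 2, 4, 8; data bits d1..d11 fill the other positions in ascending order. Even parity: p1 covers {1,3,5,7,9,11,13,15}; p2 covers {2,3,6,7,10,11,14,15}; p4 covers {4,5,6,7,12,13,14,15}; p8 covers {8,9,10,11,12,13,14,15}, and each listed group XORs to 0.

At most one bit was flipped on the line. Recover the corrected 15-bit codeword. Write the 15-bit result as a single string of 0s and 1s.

s1 (pos 1,3,5,7,9,11,13,15): 0⊕1⊕1⊕0⊕1⊕1⊕0⊕0 = 0
s2 (pos 2,3,6,7,10,11,14,15): 1⊕1⊕1⊕0⊕1⊕1⊕1⊕0 = 0
s4 (pos 4,5,6,7,12,13,14,15): 0⊕1⊕1⊕0⊕1⊕0⊕1⊕0 = 0
s8 (pos 8,9,10,11,12,13,14,15): 0⊕1⊕1⊕1⊕1⊕0⊕1⊕0 = 1
Syndrome s8…s1 = 1000 → error at position 8.
Flip position 8: 011011001111010 → 011011011111010

011011011111010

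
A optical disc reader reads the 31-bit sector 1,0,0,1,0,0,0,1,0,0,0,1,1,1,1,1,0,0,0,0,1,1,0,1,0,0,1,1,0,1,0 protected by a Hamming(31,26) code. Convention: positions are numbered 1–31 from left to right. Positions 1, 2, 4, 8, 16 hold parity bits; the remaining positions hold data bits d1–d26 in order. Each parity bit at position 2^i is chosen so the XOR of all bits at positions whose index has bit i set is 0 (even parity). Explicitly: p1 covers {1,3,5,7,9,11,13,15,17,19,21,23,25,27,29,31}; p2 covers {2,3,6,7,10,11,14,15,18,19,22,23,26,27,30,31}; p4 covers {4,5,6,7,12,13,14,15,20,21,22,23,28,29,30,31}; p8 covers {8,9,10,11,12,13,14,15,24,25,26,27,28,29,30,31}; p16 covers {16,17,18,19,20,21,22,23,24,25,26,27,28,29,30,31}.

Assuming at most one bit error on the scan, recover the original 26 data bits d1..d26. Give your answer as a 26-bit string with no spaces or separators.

s1 (pos 1,3,5,7,9,11,13,15,17,19,21,23,25,27,29,31): 1⊕0⊕0⊕0⊕0⊕0⊕1⊕1⊕0⊕0⊕1⊕0⊕0⊕1⊕0⊕0 = 1
s2 (pos 2,3,6,7,10,11,14,15,18,19,22,23,26,27,30,31): 0⊕0⊕0⊕0⊕0⊕0⊕1⊕1⊕0⊕0⊕1⊕0⊕0⊕1⊕1⊕0 = 1
s4 (pos 4,5,6,7,12,13,14,15,20,21,22,23,28,29,30,31): 1⊕0⊕0⊕0⊕1⊕1⊕1⊕1⊕0⊕1⊕1⊕0⊕1⊕0⊕1⊕0 = 1
s8 (pos 8,9,10,11,12,13,14,15,24,25,26,27,28,29,30,31): 1⊕0⊕0⊕0⊕1⊕1⊕1⊕1⊕1⊕0⊕0⊕1⊕1⊕0⊕1⊕0 = 1
s16 (pos 16,17,18,19,20,21,22,23,24,25,26,27,28,29,30,31): 1⊕0⊕0⊕0⊕0⊕1⊕1⊕0⊕1⊕0⊕0⊕1⊕1⊕0⊕1⊕0 = 1
Syndrome s16…s1 = 11111 → error at position 31.
Flip position 31: 1001000100011111000011010011010 → 1001000100011111000011010011011
Read data bits from positions 3,5,6,7,9,10,11,12,13,14,15,17,18,19,20,21,22,23,24,25,26,27,28,29,30,31: 00000001111000011010011011

00000001111000011010011011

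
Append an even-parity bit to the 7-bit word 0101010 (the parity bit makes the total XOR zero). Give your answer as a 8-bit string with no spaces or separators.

XOR of the 7 data bits: 0⊕1⊕0⊕1⊕0⊕1⊕0 = 1
Parity bit = 1 (so all 8 bits XOR to 0).

01010101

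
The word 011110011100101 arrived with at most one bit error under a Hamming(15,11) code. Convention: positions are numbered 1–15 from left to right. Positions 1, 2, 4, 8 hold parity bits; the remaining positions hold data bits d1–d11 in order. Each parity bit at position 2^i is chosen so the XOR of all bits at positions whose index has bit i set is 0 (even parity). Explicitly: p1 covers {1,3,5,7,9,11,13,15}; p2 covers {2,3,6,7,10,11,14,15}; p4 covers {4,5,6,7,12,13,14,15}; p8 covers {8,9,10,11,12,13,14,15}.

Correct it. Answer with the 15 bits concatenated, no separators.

s1 (pos 1,3,5,7,9,11,13,15): 0⊕1⊕1⊕0⊕1⊕0⊕1⊕1 = 1
s2 (pos 2,3,6,7,10,11,14,15): 1⊕1⊕0⊕0⊕1⊕0⊕0⊕1 = 0
s4 (pos 4,5,6,7,12,13,14,15): 1⊕1⊕0⊕0⊕0⊕1⊕0⊕1 = 0
s8 (pos 8,9,10,11,12,13,14,15): 1⊕1⊕1⊕0⊕0⊕1⊕0⊕1 = 1
Syndrome s8…s1 = 1001 → error at position 9.
Flip position 9: 011110011100101 → 011110010100101

011110010100101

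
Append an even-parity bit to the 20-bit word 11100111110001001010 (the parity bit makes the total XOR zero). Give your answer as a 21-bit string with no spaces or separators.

111001111100010010101

XOR of the 20 data bits: 1⊕1⊕1⊕0⊕0⊕1⊕1⊕1⊕1⊕1⊕0⊕0⊕0⊕1⊕0⊕0⊕1⊕0⊕1⊕0 = 1
Parity bit = 1 (so all 21 bits XOR to 0).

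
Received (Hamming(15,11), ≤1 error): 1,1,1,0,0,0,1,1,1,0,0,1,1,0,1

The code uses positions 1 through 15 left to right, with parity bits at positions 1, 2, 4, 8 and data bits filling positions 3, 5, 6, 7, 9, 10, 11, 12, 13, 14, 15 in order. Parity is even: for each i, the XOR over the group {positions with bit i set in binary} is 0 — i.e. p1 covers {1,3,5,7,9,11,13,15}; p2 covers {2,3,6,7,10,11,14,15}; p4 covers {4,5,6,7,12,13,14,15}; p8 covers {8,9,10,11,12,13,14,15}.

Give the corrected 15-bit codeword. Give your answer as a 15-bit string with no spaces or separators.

s1 (pos 1,3,5,7,9,11,13,15): 1⊕1⊕0⊕1⊕1⊕0⊕1⊕1 = 0
s2 (pos 2,3,6,7,10,11,14,15): 1⊕1⊕0⊕1⊕0⊕0⊕0⊕1 = 0
s4 (pos 4,5,6,7,12,13,14,15): 0⊕0⊕0⊕1⊕1⊕1⊕0⊕1 = 0
s8 (pos 8,9,10,11,12,13,14,15): 1⊕1⊕0⊕0⊕1⊕1⊕0⊕1 = 1
Syndrome s8…s1 = 1000 → error at position 8.
Flip position 8: 111000111001101 → 111000101001101

111000101001101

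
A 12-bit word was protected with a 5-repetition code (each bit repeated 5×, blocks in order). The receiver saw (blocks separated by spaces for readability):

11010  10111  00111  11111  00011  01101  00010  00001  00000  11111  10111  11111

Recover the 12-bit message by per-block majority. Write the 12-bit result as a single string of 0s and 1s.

111101000111

Block 1 (11010): 3 ones → 1
Block 2 (10111): 4 ones → 1
Block 3 (00111): 3 ones → 1
Block 4 (11111): 5 ones → 1
Block 5 (00011): 2 ones → 0
Block 6 (01101): 3 ones → 1
Block 7 (00010): 1 one → 0
Block 8 (00001): 1 one → 0
Block 9 (00000): 0 ones → 0
Block 10 (11111): 5 ones → 1
Block 11 (10111): 4 ones → 1
Block 12 (11111): 5 ones → 1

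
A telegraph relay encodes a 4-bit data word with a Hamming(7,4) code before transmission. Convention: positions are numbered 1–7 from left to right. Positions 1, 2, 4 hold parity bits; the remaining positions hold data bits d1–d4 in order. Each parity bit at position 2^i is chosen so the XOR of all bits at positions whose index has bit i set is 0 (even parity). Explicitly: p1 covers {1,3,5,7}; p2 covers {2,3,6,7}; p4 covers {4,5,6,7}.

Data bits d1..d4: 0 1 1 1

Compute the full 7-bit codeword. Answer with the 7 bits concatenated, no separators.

0001111

Place data at non-parity positions: p1 p2 0 p4 1 1 1
p1 (pos 1,3,5,7): XOR of data positions = 0⊕1⊕1 = 0
p2 (pos 2,3,6,7): XOR of data positions = 0⊕1⊕1 = 0
p4 (pos 4,5,6,7): XOR of data positions = 1⊕1⊕1 = 1
Codeword: 0001111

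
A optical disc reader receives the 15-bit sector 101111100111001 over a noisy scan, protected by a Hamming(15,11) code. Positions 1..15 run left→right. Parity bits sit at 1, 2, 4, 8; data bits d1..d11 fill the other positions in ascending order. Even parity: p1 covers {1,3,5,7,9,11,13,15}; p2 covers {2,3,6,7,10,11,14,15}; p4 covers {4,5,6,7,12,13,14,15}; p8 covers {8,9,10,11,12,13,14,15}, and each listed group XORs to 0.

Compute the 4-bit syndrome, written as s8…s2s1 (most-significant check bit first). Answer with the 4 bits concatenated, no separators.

0000

s1 (pos 1,3,5,7,9,11,13,15): 1⊕1⊕1⊕1⊕0⊕1⊕0⊕1 = 0
s2 (pos 2,3,6,7,10,11,14,15): 0⊕1⊕1⊕1⊕1⊕1⊕0⊕1 = 0
s4 (pos 4,5,6,7,12,13,14,15): 1⊕1⊕1⊕1⊕1⊕0⊕0⊕1 = 0
s8 (pos 8,9,10,11,12,13,14,15): 0⊕0⊕1⊕1⊕1⊕0⊕0⊕1 = 0
Syndrome s8…s1 = 0000 → no error.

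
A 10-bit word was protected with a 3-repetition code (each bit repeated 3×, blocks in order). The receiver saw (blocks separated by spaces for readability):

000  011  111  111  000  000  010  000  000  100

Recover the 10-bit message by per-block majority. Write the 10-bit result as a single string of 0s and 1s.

Block 1 (000): 0 ones → 0
Block 2 (011): 2 ones → 1
Block 3 (111): 3 ones → 1
Block 4 (111): 3 ones → 1
Block 5 (000): 0 ones → 0
Block 6 (000): 0 ones → 0
Block 7 (010): 1 one → 0
Block 8 (000): 0 ones → 0
Block 9 (000): 0 ones → 0
Block 10 (100): 1 one → 0

0111000000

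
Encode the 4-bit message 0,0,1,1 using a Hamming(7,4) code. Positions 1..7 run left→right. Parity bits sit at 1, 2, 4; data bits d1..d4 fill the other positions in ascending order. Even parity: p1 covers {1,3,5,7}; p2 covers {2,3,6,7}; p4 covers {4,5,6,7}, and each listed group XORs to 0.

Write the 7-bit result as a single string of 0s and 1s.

Place data at non-parity positions: p1 p2 0 p4 0 1 1
p1 (pos 1,3,5,7): XOR of data positions = 0⊕0⊕1 = 1
p2 (pos 2,3,6,7): XOR of data positions = 0⊕1⊕1 = 0
p4 (pos 4,5,6,7): XOR of data positions = 0⊕1⊕1 = 0
Codeword: 1000011

1000011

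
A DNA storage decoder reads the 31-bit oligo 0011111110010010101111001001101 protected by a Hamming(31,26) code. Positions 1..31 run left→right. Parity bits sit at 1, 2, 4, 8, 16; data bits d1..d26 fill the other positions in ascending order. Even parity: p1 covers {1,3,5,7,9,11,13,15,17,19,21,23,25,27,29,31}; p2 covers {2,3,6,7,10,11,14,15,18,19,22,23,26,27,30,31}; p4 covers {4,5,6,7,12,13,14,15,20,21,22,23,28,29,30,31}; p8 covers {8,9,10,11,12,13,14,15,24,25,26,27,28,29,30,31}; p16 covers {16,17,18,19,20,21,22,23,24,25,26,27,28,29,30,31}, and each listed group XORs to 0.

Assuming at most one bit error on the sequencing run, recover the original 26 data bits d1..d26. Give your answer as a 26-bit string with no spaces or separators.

s1 (pos 1,3,5,7,9,11,13,15,17,19,21,23,25,27,29,31): 0⊕1⊕1⊕1⊕1⊕0⊕0⊕1⊕1⊕1⊕1⊕0⊕1⊕0⊕1⊕1 = 1
s2 (pos 2,3,6,7,10,11,14,15,18,19,22,23,26,27,30,31): 0⊕1⊕1⊕1⊕0⊕0⊕0⊕1⊕0⊕1⊕1⊕0⊕0⊕0⊕0⊕1 = 1
s4 (pos 4,5,6,7,12,13,14,15,20,21,22,23,28,29,30,31): 1⊕1⊕1⊕1⊕1⊕0⊕0⊕1⊕1⊕1⊕1⊕0⊕1⊕1⊕0⊕1 = 0
s8 (pos 8,9,10,11,12,13,14,15,24,25,26,27,28,29,30,31): 1⊕1⊕0⊕0⊕1⊕0⊕0⊕1⊕0⊕1⊕0⊕0⊕1⊕1⊕0⊕1 = 0
s16 (pos 16,17,18,19,20,21,22,23,24,25,26,27,28,29,30,31): 0⊕1⊕0⊕1⊕1⊕1⊕1⊕0⊕0⊕1⊕0⊕0⊕1⊕1⊕0⊕1 = 1
Syndrome s16…s1 = 10011 → error at position 19.
Flip position 19: 0011111110010010101111001001101 → 0011111110010010100111001001101
Read data bits from positions 3,5,6,7,9,10,11,12,13,14,15,17,18,19,20,21,22,23,24,25,26,27,28,29,30,31: 11111001001100111001001101

11111001001100111001001101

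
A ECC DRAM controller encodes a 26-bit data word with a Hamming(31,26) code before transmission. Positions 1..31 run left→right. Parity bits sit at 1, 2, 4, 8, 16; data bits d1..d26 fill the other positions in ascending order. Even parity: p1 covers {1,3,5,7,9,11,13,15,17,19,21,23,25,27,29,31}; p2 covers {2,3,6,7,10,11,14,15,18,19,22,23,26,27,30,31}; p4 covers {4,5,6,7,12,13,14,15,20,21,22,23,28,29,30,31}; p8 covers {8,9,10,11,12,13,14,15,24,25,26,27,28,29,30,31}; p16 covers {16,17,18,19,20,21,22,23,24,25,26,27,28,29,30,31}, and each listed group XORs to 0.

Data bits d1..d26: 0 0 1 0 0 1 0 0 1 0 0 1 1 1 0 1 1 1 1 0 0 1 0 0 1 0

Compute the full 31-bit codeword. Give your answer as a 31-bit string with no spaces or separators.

0000010101001001111011110010010

Place data at non-parity positions: p1 p2 0 p4 0 1 0 p8 0 1 0 0 1 0 0 p16 1 1 1 0 1 1 1 1 0 0 1 0 0 1 0
p1 (pos 1,3,5,7,9,11,13,15,17,19,21,23,25,27,29,31): XOR of data positions = 0⊕0⊕0⊕0⊕0⊕1⊕0⊕1⊕1⊕1⊕1⊕0⊕1⊕0⊕0 = 0
p2 (pos 2,3,6,7,10,11,14,15,18,19,22,23,26,27,30,31): XOR of data positions = 0⊕1⊕0⊕1⊕0⊕0⊕0⊕1⊕1⊕1⊕1⊕0⊕1⊕1⊕0 = 0
p4 (pos 4,5,6,7,12,13,14,15,20,21,22,23,28,29,30,31): XOR of data positions = 0⊕1⊕0⊕0⊕1⊕0⊕0⊕0⊕1⊕1⊕1⊕0⊕0⊕1⊕0 = 0
p8 (pos 8,9,10,11,12,13,14,15,24,25,26,27,28,29,30,31): XOR of data positions = 0⊕1⊕0⊕0⊕1⊕0⊕0⊕1⊕0⊕0⊕1⊕0⊕0⊕1⊕0 = 1
p16 (pos 16,17,18,19,20,21,22,23,24,25,26,27,28,29,30,31): XOR of data positions = 1⊕1⊕1⊕0⊕1⊕1⊕1⊕1⊕0⊕0⊕1⊕0⊕0⊕1⊕0 = 1
Codeword: 0000010101001001111011110010010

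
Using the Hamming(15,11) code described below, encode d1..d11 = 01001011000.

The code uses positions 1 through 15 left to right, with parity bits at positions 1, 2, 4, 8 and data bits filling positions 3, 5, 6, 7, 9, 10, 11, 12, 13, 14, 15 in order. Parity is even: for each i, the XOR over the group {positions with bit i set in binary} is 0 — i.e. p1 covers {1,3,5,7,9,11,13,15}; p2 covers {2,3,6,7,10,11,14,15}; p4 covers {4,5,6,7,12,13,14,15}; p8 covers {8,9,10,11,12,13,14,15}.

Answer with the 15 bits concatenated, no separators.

110010011011000

Place data at non-parity positions: p1 p2 0 p4 1 0 0 p8 1 0 1 1 0 0 0
p1 (pos 1,3,5,7,9,11,13,15): XOR of data positions = 0⊕1⊕0⊕1⊕1⊕0⊕0 = 1
p2 (pos 2,3,6,7,10,11,14,15): XOR of data positions = 0⊕0⊕0⊕0⊕1⊕0⊕0 = 1
p4 (pos 4,5,6,7,12,13,14,15): XOR of data positions = 1⊕0⊕0⊕1⊕0⊕0⊕0 = 0
p8 (pos 8,9,10,11,12,13,14,15): XOR of data positions = 1⊕0⊕1⊕1⊕0⊕0⊕0 = 1
Codeword: 110010011011000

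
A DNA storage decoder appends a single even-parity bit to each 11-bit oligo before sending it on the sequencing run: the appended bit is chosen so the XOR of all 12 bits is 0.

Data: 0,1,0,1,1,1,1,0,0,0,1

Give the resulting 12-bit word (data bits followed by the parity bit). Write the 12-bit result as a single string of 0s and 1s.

XOR of the 11 data bits: 0⊕1⊕0⊕1⊕1⊕1⊕1⊕0⊕0⊕0⊕1 = 0
Parity bit = 0 (so all 12 bits XOR to 0).

010111100010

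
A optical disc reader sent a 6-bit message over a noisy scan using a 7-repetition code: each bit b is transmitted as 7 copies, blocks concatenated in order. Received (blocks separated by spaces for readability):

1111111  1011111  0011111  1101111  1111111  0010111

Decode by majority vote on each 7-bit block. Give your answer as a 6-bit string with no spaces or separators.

111111

Block 1 (1111111): 7 ones → 1
Block 2 (1011111): 6 ones → 1
Block 3 (0011111): 5 ones → 1
Block 4 (1101111): 6 ones → 1
Block 5 (1111111): 7 ones → 1
Block 6 (0010111): 4 ones → 1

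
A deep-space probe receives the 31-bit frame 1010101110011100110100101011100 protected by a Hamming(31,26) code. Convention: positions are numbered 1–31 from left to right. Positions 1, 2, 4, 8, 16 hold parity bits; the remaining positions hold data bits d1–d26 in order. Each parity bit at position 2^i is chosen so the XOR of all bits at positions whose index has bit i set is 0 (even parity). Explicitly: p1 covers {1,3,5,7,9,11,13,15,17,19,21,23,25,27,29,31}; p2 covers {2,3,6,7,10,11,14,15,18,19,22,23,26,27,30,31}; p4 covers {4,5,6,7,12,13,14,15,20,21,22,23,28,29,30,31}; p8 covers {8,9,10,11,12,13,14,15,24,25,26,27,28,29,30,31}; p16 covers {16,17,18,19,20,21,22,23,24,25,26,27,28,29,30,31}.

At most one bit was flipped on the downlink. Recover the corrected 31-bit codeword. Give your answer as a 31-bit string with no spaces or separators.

1010101110010100110100101011100

s1 (pos 1,3,5,7,9,11,13,15,17,19,21,23,25,27,29,31): 1⊕1⊕1⊕1⊕1⊕0⊕1⊕0⊕1⊕0⊕0⊕1⊕1⊕1⊕1⊕0 = 1
s2 (pos 2,3,6,7,10,11,14,15,18,19,22,23,26,27,30,31): 0⊕1⊕0⊕1⊕0⊕0⊕1⊕0⊕1⊕0⊕0⊕1⊕0⊕1⊕0⊕0 = 0
s4 (pos 4,5,6,7,12,13,14,15,20,21,22,23,28,29,30,31): 0⊕1⊕0⊕1⊕1⊕1⊕1⊕0⊕1⊕0⊕0⊕1⊕1⊕1⊕0⊕0 = 1
s8 (pos 8,9,10,11,12,13,14,15,24,25,26,27,28,29,30,31): 1⊕1⊕0⊕0⊕1⊕1⊕1⊕0⊕0⊕1⊕0⊕1⊕1⊕1⊕0⊕0 = 1
s16 (pos 16,17,18,19,20,21,22,23,24,25,26,27,28,29,30,31): 0⊕1⊕1⊕0⊕1⊕0⊕0⊕1⊕0⊕1⊕0⊕1⊕1⊕1⊕0⊕0 = 0
Syndrome s16…s1 = 01101 → error at position 13.
Flip position 13: 1010101110011100110100101011100 → 1010101110010100110100101011100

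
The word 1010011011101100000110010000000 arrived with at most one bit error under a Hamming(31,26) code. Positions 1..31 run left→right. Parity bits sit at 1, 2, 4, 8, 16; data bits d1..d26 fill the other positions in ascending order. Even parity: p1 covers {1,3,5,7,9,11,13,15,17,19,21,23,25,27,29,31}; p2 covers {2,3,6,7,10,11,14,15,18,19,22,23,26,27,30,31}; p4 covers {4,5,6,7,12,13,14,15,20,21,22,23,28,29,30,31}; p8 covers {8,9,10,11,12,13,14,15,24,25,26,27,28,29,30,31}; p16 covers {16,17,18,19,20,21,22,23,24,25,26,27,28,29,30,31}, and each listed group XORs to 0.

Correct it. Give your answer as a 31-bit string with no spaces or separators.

1010011011101100100110010000000

s1 (pos 1,3,5,7,9,11,13,15,17,19,21,23,25,27,29,31): 1⊕1⊕0⊕1⊕1⊕1⊕1⊕0⊕0⊕0⊕1⊕0⊕0⊕0⊕0⊕0 = 1
s2 (pos 2,3,6,7,10,11,14,15,18,19,22,23,26,27,30,31): 0⊕1⊕1⊕1⊕1⊕1⊕1⊕0⊕0⊕0⊕0⊕0⊕0⊕0⊕0⊕0 = 0
s4 (pos 4,5,6,7,12,13,14,15,20,21,22,23,28,29,30,31): 0⊕0⊕1⊕1⊕0⊕1⊕1⊕0⊕1⊕1⊕0⊕0⊕0⊕0⊕0⊕0 = 0
s8 (pos 8,9,10,11,12,13,14,15,24,25,26,27,28,29,30,31): 0⊕1⊕1⊕1⊕0⊕1⊕1⊕0⊕1⊕0⊕0⊕0⊕0⊕0⊕0⊕0 = 0
s16 (pos 16,17,18,19,20,21,22,23,24,25,26,27,28,29,30,31): 0⊕0⊕0⊕0⊕1⊕1⊕0⊕0⊕1⊕0⊕0⊕0⊕0⊕0⊕0⊕0 = 1
Syndrome s16…s1 = 10001 → error at position 17.
Flip position 17: 1010011011101100000110010000000 → 1010011011101100100110010000000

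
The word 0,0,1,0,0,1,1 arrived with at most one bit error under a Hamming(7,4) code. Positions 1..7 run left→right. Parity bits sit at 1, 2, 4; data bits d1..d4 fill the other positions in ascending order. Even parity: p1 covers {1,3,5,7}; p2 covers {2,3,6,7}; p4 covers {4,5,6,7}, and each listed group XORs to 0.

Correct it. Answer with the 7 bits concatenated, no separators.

s1 (pos 1,3,5,7): 0⊕1⊕0⊕1 = 0
s2 (pos 2,3,6,7): 0⊕1⊕1⊕1 = 1
s4 (pos 4,5,6,7): 0⊕0⊕1⊕1 = 0
Syndrome s4…s1 = 010 → error at position 2.
Flip position 2: 0010011 → 0110011

0110011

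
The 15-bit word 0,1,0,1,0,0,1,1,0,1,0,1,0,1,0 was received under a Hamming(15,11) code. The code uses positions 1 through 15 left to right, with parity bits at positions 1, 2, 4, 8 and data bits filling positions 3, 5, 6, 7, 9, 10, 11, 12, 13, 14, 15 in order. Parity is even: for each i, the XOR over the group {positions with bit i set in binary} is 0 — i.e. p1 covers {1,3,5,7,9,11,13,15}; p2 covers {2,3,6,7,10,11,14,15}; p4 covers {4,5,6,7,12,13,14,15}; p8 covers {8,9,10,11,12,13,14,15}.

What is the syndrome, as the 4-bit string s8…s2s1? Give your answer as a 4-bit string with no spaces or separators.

0001

s1 (pos 1,3,5,7,9,11,13,15): 0⊕0⊕0⊕1⊕0⊕0⊕0⊕0 = 1
s2 (pos 2,3,6,7,10,11,14,15): 1⊕0⊕0⊕1⊕1⊕0⊕1⊕0 = 0
s4 (pos 4,5,6,7,12,13,14,15): 1⊕0⊕0⊕1⊕1⊕0⊕1⊕0 = 0
s8 (pos 8,9,10,11,12,13,14,15): 1⊕0⊕1⊕0⊕1⊕0⊕1⊕0 = 0
Syndrome s8…s1 = 0001 → error at position 1.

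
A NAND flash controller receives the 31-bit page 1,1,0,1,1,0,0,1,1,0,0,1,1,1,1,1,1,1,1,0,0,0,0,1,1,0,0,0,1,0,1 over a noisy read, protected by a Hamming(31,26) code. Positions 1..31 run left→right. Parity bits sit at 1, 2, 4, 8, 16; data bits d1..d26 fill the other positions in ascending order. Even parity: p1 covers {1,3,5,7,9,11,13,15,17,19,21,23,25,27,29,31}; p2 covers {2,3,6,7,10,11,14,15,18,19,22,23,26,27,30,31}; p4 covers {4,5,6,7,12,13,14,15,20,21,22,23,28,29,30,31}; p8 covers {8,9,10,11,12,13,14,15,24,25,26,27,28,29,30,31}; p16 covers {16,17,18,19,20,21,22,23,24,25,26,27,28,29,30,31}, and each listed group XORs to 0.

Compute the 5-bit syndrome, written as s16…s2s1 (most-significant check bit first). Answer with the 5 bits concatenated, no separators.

s1 (pos 1,3,5,7,9,11,13,15,17,19,21,23,25,27,29,31): 1⊕0⊕1⊕0⊕1⊕0⊕1⊕1⊕1⊕1⊕0⊕0⊕1⊕0⊕1⊕1 = 0
s2 (pos 2,3,6,7,10,11,14,15,18,19,22,23,26,27,30,31): 1⊕0⊕0⊕0⊕0⊕0⊕1⊕1⊕1⊕1⊕0⊕0⊕0⊕0⊕0⊕1 = 0
s4 (pos 4,5,6,7,12,13,14,15,20,21,22,23,28,29,30,31): 1⊕1⊕0⊕0⊕1⊕1⊕1⊕1⊕0⊕0⊕0⊕0⊕0⊕1⊕0⊕1 = 0
s8 (pos 8,9,10,11,12,13,14,15,24,25,26,27,28,29,30,31): 1⊕1⊕0⊕0⊕1⊕1⊕1⊕1⊕1⊕1⊕0⊕0⊕0⊕1⊕0⊕1 = 0
s16 (pos 16,17,18,19,20,21,22,23,24,25,26,27,28,29,30,31): 1⊕1⊕1⊕1⊕0⊕0⊕0⊕0⊕1⊕1⊕0⊕0⊕0⊕1⊕0⊕1 = 0
Syndrome s16…s1 = 00000 → no error.

00000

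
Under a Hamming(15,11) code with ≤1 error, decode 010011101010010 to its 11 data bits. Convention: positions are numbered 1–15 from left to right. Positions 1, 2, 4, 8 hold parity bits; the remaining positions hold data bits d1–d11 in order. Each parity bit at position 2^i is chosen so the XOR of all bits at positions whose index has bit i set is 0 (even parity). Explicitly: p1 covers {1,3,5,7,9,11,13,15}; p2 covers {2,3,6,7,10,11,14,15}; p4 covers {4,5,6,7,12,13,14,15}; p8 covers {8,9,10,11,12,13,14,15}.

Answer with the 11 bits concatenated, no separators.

s1 (pos 1,3,5,7,9,11,13,15): 0⊕0⊕1⊕1⊕1⊕1⊕0⊕0 = 0
s2 (pos 2,3,6,7,10,11,14,15): 1⊕0⊕1⊕1⊕0⊕1⊕1⊕0 = 1
s4 (pos 4,5,6,7,12,13,14,15): 0⊕1⊕1⊕1⊕0⊕0⊕1⊕0 = 0
s8 (pos 8,9,10,11,12,13,14,15): 0⊕1⊕0⊕1⊕0⊕0⊕1⊕0 = 1
Syndrome s8…s1 = 1010 → error at position 10.
Flip position 10: 010011101010010 → 010011101110010
Read data bits from positions 3,5,6,7,9,10,11,12,13,14,15: 01111110010

01111110010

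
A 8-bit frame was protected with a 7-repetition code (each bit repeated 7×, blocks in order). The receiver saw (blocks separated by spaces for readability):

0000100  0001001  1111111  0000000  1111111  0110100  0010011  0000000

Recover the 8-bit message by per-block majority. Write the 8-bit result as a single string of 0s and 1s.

00101000

Block 1 (0000100): 1 one → 0
Block 2 (0001001): 2 ones → 0
Block 3 (1111111): 7 ones → 1
Block 4 (0000000): 0 ones → 0
Block 5 (1111111): 7 ones → 1
Block 6 (0110100): 3 ones → 0
Block 7 (0010011): 3 ones → 0
Block 8 (0000000): 0 ones → 0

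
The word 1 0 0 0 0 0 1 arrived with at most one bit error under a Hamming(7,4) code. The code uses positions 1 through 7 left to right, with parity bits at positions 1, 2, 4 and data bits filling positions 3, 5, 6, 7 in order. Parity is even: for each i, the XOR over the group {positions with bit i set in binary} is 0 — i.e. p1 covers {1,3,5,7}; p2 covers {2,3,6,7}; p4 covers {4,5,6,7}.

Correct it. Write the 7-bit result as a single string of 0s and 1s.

1000011

s1 (pos 1,3,5,7): 1⊕0⊕0⊕1 = 0
s2 (pos 2,3,6,7): 0⊕0⊕0⊕1 = 1
s4 (pos 4,5,6,7): 0⊕0⊕0⊕1 = 1
Syndrome s4…s1 = 110 → error at position 6.
Flip position 6: 1000001 → 1000011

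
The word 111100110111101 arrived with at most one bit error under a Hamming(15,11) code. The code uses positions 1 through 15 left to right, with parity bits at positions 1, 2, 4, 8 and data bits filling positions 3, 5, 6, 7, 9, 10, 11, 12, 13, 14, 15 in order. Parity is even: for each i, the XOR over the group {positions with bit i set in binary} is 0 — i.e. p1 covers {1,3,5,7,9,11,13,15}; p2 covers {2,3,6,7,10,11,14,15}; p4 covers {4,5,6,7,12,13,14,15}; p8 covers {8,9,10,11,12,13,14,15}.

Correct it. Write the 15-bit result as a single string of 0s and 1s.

111000110111101

s1 (pos 1,3,5,7,9,11,13,15): 1⊕1⊕0⊕1⊕0⊕1⊕1⊕1 = 0
s2 (pos 2,3,6,7,10,11,14,15): 1⊕1⊕0⊕1⊕1⊕1⊕0⊕1 = 0
s4 (pos 4,5,6,7,12,13,14,15): 1⊕0⊕0⊕1⊕1⊕1⊕0⊕1 = 1
s8 (pos 8,9,10,11,12,13,14,15): 1⊕0⊕1⊕1⊕1⊕1⊕0⊕1 = 0
Syndrome s8…s1 = 0100 → error at position 4.
Flip position 4: 111100110111101 → 111000110111101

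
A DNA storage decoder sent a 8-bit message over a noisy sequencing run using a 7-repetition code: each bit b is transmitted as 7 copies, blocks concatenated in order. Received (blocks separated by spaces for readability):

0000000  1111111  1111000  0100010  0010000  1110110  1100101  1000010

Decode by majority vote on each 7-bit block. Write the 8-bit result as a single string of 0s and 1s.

01100110

Block 1 (0000000): 0 ones → 0
Block 2 (1111111): 7 ones → 1
Block 3 (1111000): 4 ones → 1
Block 4 (0100010): 2 ones → 0
Block 5 (0010000): 1 one → 0
Block 6 (1110110): 5 ones → 1
Block 7 (1100101): 4 ones → 1
Block 8 (1000010): 2 ones → 0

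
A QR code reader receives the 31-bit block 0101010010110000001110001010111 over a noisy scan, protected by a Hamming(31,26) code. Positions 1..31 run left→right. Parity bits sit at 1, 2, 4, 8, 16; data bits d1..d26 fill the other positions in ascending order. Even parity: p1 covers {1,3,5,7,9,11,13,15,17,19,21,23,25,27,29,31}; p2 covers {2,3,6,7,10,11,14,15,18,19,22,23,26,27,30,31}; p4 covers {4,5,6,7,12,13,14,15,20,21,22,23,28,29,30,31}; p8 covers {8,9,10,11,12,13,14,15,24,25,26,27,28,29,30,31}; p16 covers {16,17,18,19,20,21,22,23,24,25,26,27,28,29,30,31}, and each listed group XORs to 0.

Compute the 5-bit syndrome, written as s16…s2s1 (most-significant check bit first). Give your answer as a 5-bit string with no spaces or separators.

00010

s1 (pos 1,3,5,7,9,11,13,15,17,19,21,23,25,27,29,31): 0⊕0⊕0⊕0⊕1⊕1⊕0⊕0⊕0⊕1⊕1⊕0⊕1⊕1⊕1⊕1 = 0
s2 (pos 2,3,6,7,10,11,14,15,18,19,22,23,26,27,30,31): 1⊕0⊕1⊕0⊕0⊕1⊕0⊕0⊕0⊕1⊕0⊕0⊕0⊕1⊕1⊕1 = 1
s4 (pos 4,5,6,7,12,13,14,15,20,21,22,23,28,29,30,31): 1⊕0⊕1⊕0⊕1⊕0⊕0⊕0⊕1⊕1⊕0⊕0⊕0⊕1⊕1⊕1 = 0
s8 (pos 8,9,10,11,12,13,14,15,24,25,26,27,28,29,30,31): 0⊕1⊕0⊕1⊕1⊕0⊕0⊕0⊕0⊕1⊕0⊕1⊕0⊕1⊕1⊕1 = 0
s16 (pos 16,17,18,19,20,21,22,23,24,25,26,27,28,29,30,31): 0⊕0⊕0⊕1⊕1⊕1⊕0⊕0⊕0⊕1⊕0⊕1⊕0⊕1⊕1⊕1 = 0
Syndrome s16…s1 = 00010 → error at position 2.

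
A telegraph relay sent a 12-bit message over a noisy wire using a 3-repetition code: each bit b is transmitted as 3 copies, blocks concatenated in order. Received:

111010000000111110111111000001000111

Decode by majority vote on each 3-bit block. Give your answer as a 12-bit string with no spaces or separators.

100011110001

Block 1 (111): 3 ones → 1
Block 2 (010): 1 one → 0
Block 3 (000): 0 ones → 0
Block 4 (000): 0 ones → 0
Block 5 (111): 3 ones → 1
Block 6 (110): 2 ones → 1
Block 7 (111): 3 ones → 1
Block 8 (111): 3 ones → 1
Block 9 (000): 0 ones → 0
Block 10 (001): 1 one → 0
Block 11 (000): 0 ones → 0
Block 12 (111): 3 ones → 1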